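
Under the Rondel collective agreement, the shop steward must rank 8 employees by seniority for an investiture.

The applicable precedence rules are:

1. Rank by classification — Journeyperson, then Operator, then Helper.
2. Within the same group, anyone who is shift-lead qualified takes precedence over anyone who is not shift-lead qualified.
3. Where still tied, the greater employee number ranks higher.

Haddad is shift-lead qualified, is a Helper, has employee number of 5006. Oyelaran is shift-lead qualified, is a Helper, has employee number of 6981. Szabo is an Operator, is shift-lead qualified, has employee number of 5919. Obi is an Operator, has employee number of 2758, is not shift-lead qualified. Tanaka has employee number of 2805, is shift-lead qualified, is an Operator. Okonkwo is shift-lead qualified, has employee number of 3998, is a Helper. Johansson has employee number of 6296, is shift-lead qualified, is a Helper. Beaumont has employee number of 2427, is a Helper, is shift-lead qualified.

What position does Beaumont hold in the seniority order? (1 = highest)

By classification: Szabo, Tanaka and Obi (Operator); then Oyelaran, Johansson, Haddad, Okonkwo and Beaumont (Helper).
Among Szabo, Tanaka and Obi, shift-lead qualified before not shift-lead qualified: Szabo and Tanaka (shift-lead qualified) before Obi (not shift-lead qualified).
Among Szabo and Tanaka, by employee number (higher first): Szabo (5919) before Tanaka (2805).
Oyelaran, Johansson, Haddad, Okonkwo and Beaumont are each shift-lead qualified, so the next rule applies.
Among Oyelaran, Johansson, Haddad, Okonkwo and Beaumont, by employee number (higher first): Oyelaran (6981) before Johansson (6296) before Haddad (5006) before Okonkwo (3998) before Beaumont (2427).
Order: Szabo, Tanaka, Obi, Oyelaran, Johansson, Haddad, Okonkwo, Beaumont. So position 8.

8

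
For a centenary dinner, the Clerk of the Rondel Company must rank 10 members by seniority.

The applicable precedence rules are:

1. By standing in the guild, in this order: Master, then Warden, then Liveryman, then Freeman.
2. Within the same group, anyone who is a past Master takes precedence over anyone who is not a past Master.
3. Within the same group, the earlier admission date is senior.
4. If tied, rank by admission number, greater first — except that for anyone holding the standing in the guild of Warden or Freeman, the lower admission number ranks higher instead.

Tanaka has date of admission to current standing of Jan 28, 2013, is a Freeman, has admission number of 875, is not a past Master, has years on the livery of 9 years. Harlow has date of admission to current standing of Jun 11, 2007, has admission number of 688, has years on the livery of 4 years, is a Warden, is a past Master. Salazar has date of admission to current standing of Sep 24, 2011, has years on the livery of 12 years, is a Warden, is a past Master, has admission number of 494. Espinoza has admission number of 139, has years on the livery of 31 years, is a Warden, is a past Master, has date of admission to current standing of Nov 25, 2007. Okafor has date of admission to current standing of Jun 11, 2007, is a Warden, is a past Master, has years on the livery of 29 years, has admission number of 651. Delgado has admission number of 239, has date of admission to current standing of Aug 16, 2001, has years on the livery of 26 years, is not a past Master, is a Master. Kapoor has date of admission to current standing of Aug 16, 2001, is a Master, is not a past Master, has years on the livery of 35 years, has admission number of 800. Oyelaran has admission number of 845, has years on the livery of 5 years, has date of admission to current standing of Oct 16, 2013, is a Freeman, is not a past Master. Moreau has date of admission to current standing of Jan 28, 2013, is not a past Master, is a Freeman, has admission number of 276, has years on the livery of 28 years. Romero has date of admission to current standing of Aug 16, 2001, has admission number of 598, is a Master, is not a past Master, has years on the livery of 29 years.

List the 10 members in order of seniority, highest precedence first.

Kapoor, Romero, Delgado, Okafor, Harlow, Espinoza, Salazar, Moreau, Tanaka, Oyelaran

By standing in the guild: Kapoor, Romero and Delgado (Master); then Okafor, Harlow, Espinoza and Salazar (Warden); then Moreau, Tanaka and Oyelaran (Freeman).
Kapoor, Romero and Delgado are each not a past Master, so the next rule applies.
Kapoor, Romero and Delgado all have date of admission to current standing Aug 16, 2001, so the next rule applies.
Among Kapoor, Romero and Delgado, by admission number (higher first): Kapoor (800) before Romero (598) before Delgado (239).
Okafor, Harlow, Espinoza and Salazar are each a past Master, so the next rule applies.
Among Okafor, Harlow, Espinoza and Salazar, by date of admission to current standing (earlier first): Okafor and Harlow (Jun 11, 2007) before Espinoza (Nov 25, 2007) before Salazar (Sep 24, 2011).
Among Okafor and Harlow, by admission number (lower first) (reversed rule for this group): Okafor (651) before Harlow (688).
Moreau, Tanaka and Oyelaran are each not a past Master, so the next rule applies.
Among Moreau, Tanaka and Oyelaran, by date of admission to current standing (earlier first): Moreau and Tanaka (Jan 28, 2013) before Oyelaran (Oct 16, 2013).
Among Moreau and Tanaka, by admission number (lower first) (reversed rule for this group): Moreau (276) before Tanaka (875).
Full order: Kapoor, Romero, Delgado, Okafor, Harlow, Espinoza, Salazar, Moreau, Tanaka, Oyelaran.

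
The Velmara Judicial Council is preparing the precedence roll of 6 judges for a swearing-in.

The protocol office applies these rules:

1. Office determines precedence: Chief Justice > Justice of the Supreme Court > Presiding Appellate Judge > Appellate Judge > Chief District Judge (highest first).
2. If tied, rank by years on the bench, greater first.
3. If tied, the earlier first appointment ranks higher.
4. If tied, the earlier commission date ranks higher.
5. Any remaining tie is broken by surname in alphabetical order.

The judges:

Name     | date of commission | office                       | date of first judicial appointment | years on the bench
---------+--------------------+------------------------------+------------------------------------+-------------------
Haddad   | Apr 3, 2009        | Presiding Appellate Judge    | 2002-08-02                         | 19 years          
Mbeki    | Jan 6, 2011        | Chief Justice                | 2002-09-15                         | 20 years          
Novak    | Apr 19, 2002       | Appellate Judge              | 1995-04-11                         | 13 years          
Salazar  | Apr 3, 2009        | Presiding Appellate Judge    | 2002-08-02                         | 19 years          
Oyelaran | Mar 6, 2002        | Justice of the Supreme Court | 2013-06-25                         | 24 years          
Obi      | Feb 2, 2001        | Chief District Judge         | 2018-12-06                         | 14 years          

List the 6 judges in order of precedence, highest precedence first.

Mbeki, Oyelaran, Haddad, Salazar, Novak, Obi

By office: Mbeki (Chief Justice); then Oyelaran (Justice of the Supreme Court); then Haddad and Salazar (Presiding Appellate Judge); then Novak (Appellate Judge); then Obi (Chief District Judge).
Haddad and Salazar both have years on the bench 19 years, so the next rule applies.
Haddad and Salazar both have date of first judicial appointment 2002-08-02, so the next rule applies.
Haddad and Salazar both have date of commission Apr 3, 2009, so the next rule applies.
Among Haddad and Salazar, alphabetically by surname: Haddad before Salazar.
Full order: Mbeki, Oyelaran, Haddad, Salazar, Novak, Obi.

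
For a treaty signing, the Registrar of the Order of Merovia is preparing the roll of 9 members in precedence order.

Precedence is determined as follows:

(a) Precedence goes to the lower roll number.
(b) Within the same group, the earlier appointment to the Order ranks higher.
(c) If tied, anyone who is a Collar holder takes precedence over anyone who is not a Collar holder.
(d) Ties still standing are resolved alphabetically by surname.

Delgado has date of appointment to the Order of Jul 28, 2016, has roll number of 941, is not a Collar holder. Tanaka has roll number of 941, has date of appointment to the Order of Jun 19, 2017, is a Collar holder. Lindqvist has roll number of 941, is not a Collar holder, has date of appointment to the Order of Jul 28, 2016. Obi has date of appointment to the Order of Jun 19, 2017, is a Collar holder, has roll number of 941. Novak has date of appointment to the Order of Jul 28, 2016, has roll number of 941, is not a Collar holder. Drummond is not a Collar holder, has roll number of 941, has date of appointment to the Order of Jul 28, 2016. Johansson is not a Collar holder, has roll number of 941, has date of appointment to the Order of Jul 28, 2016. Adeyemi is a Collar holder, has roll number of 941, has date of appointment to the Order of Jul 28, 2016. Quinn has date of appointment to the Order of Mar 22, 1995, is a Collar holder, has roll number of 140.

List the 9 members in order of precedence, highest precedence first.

By roll number (lower first): Quinn (140); then Adeyemi, Delgado, Drummond, Johansson, Lindqvist, Novak, Obi and Tanaka (each 941).
Among Adeyemi, Delgado, Drummond, Johansson, Lindqvist, Novak, Obi and Tanaka, by date of appointment to the Order (earlier first): Adeyemi, Delgado, Drummond, Johansson, Lindqvist and Novak (Jul 28, 2016) before Obi and Tanaka (Jun 19, 2017).
Among Adeyemi, Delgado, Drummond, Johansson, Lindqvist and Novak, a Collar holder before not a Collar holder: Adeyemi (a Collar holder) before Delgado, Drummond, Johansson, Lindqvist and Novak (not a Collar holder).
Among Delgado, Drummond, Johansson, Lindqvist and Novak, alphabetically by surname: Delgado before Drummond before Johansson before Lindqvist before Novak.
Obi and Tanaka are each a Collar holder, so the next rule applies.
Among Obi and Tanaka, alphabetically by surname: Obi before Tanaka.
Full order: Quinn, Adeyemi, Delgado, Drummond, Johansson, Lindqvist, Novak, Obi, Tanaka.

Quinn, Adeyemi, Delgado, Drummond, Johansson, Lindqvist, Novak, Obi, Tanaka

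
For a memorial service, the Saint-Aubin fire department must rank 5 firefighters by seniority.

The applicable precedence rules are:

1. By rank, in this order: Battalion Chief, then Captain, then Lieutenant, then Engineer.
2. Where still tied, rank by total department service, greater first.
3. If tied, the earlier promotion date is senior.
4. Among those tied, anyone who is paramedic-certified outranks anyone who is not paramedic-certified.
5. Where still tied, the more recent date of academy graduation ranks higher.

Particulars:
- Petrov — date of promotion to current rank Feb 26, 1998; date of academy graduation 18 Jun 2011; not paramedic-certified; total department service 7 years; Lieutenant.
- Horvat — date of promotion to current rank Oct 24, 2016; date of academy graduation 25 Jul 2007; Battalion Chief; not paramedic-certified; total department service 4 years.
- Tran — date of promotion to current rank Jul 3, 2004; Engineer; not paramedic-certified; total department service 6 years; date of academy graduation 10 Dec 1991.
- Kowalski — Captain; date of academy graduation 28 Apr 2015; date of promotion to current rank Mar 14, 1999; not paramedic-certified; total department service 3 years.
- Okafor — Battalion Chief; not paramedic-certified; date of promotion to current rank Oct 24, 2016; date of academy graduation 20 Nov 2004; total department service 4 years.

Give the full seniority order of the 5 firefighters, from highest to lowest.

Horvat, Okafor, Kowalski, Petrov, Tran

By rank: Horvat and Okafor (Battalion Chief); then Kowalski (Captain); then Petrov (Lieutenant); then Tran (Engineer).
Horvat and Okafor both have total department service 4 years, so the next rule applies.
Horvat and Okafor both have date of promotion to current rank Oct 24, 2016, so the next rule applies.
Horvat and Okafor are each not paramedic-certified, so the next rule applies.
Among Horvat and Okafor, by date of academy graduation (later first): Horvat (25 Jul 2007) before Okafor (20 Nov 2004).
Full order: Horvat, Okafor, Kowalski, Petrov, Tran.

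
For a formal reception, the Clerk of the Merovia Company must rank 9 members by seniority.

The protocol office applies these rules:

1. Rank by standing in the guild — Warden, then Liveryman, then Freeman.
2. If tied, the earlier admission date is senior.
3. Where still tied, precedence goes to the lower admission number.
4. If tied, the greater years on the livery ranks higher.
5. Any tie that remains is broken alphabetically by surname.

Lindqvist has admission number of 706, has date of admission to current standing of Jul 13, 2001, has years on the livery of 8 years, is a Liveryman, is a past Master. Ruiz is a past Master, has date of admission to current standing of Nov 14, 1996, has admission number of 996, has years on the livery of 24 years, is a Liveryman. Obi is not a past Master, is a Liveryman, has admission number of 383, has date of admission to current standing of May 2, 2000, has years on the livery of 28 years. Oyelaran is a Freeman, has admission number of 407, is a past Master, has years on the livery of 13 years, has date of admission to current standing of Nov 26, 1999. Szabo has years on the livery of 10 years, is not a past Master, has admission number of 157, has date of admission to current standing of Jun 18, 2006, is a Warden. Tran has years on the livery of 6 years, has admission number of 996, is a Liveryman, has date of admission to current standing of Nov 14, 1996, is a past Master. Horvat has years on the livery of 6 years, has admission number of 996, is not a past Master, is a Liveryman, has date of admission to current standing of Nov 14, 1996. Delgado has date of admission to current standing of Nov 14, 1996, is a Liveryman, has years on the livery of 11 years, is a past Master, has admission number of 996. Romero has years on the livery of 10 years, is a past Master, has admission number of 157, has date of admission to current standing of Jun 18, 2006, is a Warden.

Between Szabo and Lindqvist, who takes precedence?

Szabo

By standing in the guild: Romero and Szabo (Warden); then Ruiz, Delgado, Horvat, Tran, Obi and Lindqvist (Liveryman); then Oyelaran (Freeman).
Romero and Szabo both have date of admission to current standing Jun 18, 2006, so the next rule applies.
Romero and Szabo both have admission number 157, so the next rule applies.
Romero and Szabo both have years on the livery 10 years, so the next rule applies.
Among Romero and Szabo, alphabetically by surname: Romero before Szabo.
Among Ruiz, Delgado, Horvat, Tran, Obi and Lindqvist, by date of admission to current standing (earlier first): Ruiz, Delgado, Horvat and Tran (Nov 14, 1996) before Obi (May 2, 2000) before Lindqvist (Jul 13, 2001).
Ruiz, Delgado, Horvat and Tran all have admission number 996, so the next rule applies.
Among Ruiz, Delgado, Horvat and Tran, by years on the livery (higher first): Ruiz (24 years) before Delgado (11 years) before Horvat and Tran (6 years).
Among Horvat and Tran, alphabetically by surname: Horvat before Tran.
So Szabo takes precedence.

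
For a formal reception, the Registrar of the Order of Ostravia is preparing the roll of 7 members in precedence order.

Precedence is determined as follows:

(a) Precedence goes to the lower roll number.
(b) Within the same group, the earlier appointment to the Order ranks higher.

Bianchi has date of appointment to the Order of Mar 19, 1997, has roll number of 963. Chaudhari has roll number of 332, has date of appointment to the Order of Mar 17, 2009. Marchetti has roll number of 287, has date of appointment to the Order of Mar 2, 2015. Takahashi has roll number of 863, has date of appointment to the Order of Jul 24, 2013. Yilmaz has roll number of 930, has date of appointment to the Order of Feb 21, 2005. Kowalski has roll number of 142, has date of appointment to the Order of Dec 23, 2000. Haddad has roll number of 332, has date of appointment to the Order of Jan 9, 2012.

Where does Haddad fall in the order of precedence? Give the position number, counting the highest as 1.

By roll number (lower first): Kowalski (142); then Marchetti (287); then Chaudhari and Haddad (both 332); then Takahashi (863); then Yilmaz (930); then Bianchi (963).
Among Chaudhari and Haddad, by date of appointment to the Order (earlier first): Chaudhari (Mar 17, 2009) before Haddad (Jan 9, 2012).
Order: Kowalski, Marchetti, Chaudhari, Haddad, Takahashi, Yilmaz, Bianchi. So position 4.

4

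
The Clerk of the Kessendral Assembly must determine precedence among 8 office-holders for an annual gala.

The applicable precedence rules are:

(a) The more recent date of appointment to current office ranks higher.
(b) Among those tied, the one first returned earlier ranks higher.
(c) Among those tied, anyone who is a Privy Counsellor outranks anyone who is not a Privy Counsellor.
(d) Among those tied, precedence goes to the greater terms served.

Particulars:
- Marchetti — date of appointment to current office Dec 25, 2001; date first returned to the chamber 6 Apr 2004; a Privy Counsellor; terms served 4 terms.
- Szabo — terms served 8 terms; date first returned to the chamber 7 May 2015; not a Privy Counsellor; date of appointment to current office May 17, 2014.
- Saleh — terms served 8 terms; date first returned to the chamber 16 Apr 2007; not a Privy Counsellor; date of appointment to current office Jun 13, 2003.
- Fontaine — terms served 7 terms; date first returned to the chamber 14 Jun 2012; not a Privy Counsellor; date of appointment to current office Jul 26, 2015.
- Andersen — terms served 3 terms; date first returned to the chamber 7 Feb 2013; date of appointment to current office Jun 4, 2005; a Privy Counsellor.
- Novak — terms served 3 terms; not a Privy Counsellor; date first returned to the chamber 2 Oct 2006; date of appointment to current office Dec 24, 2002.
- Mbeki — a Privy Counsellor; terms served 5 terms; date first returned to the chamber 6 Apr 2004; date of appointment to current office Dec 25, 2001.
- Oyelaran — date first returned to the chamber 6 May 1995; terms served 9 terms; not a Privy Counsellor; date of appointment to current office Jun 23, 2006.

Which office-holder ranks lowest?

By date of appointment to current office (later first): Fontaine (Jul 26, 2015); then Szabo (May 17, 2014); then Oyelaran (Jun 23, 2006); then Andersen (Jun 4, 2005); then Saleh (Jun 13, 2003); then Novak (Dec 24, 2002); then Mbeki and Marchetti (both Dec 25, 2001).
Mbeki and Marchetti both have date first returned to the chamber 6 Apr 2004, so the next rule applies.
Mbeki and Marchetti are each a Privy Counsellor, so the next rule applies.
Among Mbeki and Marchetti, by terms served (higher first): Mbeki (5 terms) before Marchetti (4 terms).
Order: Fontaine, Szabo, Oyelaran, Andersen, Saleh, Novak, Mbeki, Marchetti.

Marchetti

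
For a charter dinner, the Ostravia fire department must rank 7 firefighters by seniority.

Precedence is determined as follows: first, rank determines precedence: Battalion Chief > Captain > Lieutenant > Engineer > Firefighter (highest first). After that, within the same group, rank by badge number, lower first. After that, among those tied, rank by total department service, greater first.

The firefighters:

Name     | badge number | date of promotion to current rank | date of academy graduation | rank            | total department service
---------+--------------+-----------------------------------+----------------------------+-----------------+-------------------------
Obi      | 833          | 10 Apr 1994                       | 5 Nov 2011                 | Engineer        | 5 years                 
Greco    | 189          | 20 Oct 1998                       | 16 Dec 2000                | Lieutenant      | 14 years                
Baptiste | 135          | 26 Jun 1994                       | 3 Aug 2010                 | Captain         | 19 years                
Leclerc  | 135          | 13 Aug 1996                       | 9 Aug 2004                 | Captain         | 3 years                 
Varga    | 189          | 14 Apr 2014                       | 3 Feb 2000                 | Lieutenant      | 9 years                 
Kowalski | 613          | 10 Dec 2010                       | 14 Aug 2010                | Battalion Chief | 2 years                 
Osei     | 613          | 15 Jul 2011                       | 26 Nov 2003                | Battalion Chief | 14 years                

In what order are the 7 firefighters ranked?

By rank: Osei and Kowalski (Battalion Chief); then Baptiste and Leclerc (Captain); then Greco and Varga (Lieutenant); then Obi (Engineer).
Osei and Kowalski both have badge number 613, so the next rule applies.
Among Osei and Kowalski, by total department service (higher first): Osei (14 years) before Kowalski (2 years).
Baptiste and Leclerc both have badge number 135, so the next rule applies.
Among Baptiste and Leclerc, by total department service (higher first): Baptiste (19 years) before Leclerc (3 years).
Greco and Varga both have badge number 189, so the next rule applies.
Among Greco and Varga, by total department service (higher first): Greco (14 years) before Varga (9 years).
Full order: Osei, Kowalski, Baptiste, Leclerc, Greco, Varga, Obi.

Osei, Kowalski, Baptiste, Leclerc, Greco, Varga, Obi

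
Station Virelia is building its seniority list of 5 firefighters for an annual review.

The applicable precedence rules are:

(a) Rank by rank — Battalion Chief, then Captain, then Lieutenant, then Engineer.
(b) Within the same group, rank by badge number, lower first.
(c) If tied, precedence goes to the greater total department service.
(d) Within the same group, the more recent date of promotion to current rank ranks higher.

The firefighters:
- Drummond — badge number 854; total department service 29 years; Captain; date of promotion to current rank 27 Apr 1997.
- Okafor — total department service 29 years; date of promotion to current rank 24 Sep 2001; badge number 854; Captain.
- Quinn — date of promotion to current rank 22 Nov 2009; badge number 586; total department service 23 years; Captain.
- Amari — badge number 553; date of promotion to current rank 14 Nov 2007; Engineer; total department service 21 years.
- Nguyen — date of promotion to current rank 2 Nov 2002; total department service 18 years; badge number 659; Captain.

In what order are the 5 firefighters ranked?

By rank: Quinn, Nguyen, Okafor and Drummond (Captain); then Amari (Engineer).
Among Quinn, Nguyen, Okafor and Drummond, by badge number (lower first): Quinn (586) before Nguyen (659) before Okafor and Drummond (854).
Okafor and Drummond both have total department service 29 years, so the next rule applies.
Among Okafor and Drummond, by date of promotion to current rank (later first): Okafor (24 Sep 2001) before Drummond (27 Apr 1997).
Full order: Quinn, Nguyen, Okafor, Drummond, Amari.

Quinn, Nguyen, Okafor, Drummond, Amari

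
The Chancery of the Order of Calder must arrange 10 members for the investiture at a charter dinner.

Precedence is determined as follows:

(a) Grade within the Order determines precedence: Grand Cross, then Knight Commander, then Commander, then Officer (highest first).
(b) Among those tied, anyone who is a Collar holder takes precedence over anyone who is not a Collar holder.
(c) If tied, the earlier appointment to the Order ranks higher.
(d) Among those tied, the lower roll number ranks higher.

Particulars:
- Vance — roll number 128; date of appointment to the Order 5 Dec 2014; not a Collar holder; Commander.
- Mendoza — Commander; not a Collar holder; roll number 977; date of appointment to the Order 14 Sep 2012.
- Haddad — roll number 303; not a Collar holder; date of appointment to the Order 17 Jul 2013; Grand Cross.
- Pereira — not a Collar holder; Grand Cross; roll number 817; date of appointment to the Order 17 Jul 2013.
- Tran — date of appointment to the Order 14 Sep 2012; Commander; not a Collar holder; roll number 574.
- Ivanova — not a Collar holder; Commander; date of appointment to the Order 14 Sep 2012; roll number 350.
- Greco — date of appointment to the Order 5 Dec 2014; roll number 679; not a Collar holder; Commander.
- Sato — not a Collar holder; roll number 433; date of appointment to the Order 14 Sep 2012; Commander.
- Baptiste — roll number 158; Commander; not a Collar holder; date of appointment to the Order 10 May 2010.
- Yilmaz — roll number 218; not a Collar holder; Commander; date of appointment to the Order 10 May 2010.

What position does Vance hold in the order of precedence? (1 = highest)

By grade within the Order: Haddad and Pereira (Grand Cross); then Baptiste, Yilmaz, Ivanova, Sato, Tran, Mendoza, Vance and Greco (Commander).
Haddad and Pereira are each not a Collar holder, so the next rule applies.
Haddad and Pereira both have date of appointment to the Order 17 Jul 2013, so the next rule applies.
Among Haddad and Pereira, by roll number (lower first): Haddad (303) before Pereira (817).
Baptiste, Yilmaz, Ivanova, Sato, Tran, Mendoza, Vance and Greco are each not a Collar holder, so the next rule applies.
Among Baptiste, Yilmaz, Ivanova, Sato, Tran, Mendoza, Vance and Greco, by date of appointment to the Order (earlier first): Baptiste and Yilmaz (10 May 2010) before Ivanova, Sato, Tran and Mendoza (14 Sep 2012) before Vance and Greco (5 Dec 2014).
Among Baptiste and Yilmaz, by roll number (lower first): Baptiste (158) before Yilmaz (218).
Among Ivanova, Sato, Tran and Mendoza, by roll number (lower first): Ivanova (350) before Sato (433) before Tran (574) before Mendoza (977).
Among Vance and Greco, by roll number (lower first): Vance (128) before Greco (679).
Order: Haddad, Pereira, Baptiste, Yilmaz, Ivanova, Sato, Tran, Mendoza, Vance, Greco. So position 9.

9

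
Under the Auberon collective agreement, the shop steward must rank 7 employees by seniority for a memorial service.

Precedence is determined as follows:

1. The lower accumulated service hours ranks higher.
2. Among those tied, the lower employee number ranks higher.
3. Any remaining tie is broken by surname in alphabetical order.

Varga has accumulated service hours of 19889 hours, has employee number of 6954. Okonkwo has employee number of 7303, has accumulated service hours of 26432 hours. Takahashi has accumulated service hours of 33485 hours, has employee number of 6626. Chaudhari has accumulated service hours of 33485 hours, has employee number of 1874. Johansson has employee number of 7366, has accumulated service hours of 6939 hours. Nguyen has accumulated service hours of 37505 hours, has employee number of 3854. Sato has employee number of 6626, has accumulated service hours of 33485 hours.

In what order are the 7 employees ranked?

By accumulated service hours (lower first): Johansson (6939 hours); then Varga (19889 hours); then Okonkwo (26432 hours); then Chaudhari, Sato and Takahashi (each 33485 hours); then Nguyen (37505 hours).
Among Chaudhari, Sato and Takahashi, by employee number (lower first): Chaudhari (1874) before Sato and Takahashi (6626).
Among Sato and Takahashi, alphabetically by surname: Sato before Takahashi.
Full order: Johansson, Varga, Okonkwo, Chaudhari, Sato, Takahashi, Nguyen.

Johansson, Varga, Okonkwo, Chaudhari, Sato, Takahashi, Nguyen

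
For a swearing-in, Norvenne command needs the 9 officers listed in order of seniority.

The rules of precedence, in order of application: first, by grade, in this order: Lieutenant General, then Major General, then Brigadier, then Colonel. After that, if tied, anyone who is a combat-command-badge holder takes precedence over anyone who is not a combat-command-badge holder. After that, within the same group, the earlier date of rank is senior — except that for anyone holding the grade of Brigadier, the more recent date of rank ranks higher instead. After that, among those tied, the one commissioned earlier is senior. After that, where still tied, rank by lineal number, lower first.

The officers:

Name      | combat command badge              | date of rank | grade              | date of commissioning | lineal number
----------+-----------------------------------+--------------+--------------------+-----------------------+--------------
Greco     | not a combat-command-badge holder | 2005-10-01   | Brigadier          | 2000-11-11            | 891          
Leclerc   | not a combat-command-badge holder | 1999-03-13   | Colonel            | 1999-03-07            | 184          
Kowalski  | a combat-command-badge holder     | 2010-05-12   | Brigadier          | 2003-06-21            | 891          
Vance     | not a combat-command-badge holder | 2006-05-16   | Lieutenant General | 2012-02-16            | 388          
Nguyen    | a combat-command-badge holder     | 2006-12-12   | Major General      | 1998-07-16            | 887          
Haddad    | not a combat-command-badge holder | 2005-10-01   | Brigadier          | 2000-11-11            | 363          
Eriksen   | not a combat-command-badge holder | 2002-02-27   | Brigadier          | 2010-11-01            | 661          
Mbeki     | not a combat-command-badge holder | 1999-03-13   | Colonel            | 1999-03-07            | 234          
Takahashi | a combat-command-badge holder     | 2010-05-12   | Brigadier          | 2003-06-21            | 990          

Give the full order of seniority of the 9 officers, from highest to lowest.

Vance, Nguyen, Kowalski, Takahashi, Haddad, Greco, Eriksen, Leclerc, Mbeki

By grade: Vance (Lieutenant General); then Nguyen (Major General); then Kowalski, Takahashi, Haddad, Greco and Eriksen (Brigadier); then Leclerc and Mbeki (Colonel).
Among Kowalski, Takahashi, Haddad, Greco and Eriksen, a combat-command-badge holder before not a combat-command-badge holder: Kowalski and Takahashi (a combat-command-badge holder) before Haddad, Greco and Eriksen (not a combat-command-badge holder).
Kowalski and Takahashi both have date of rank 2010-05-12, so the next rule applies.
Kowalski and Takahashi both have date of commissioning 2003-06-21, so the next rule applies.
Among Kowalski and Takahashi, by lineal number (lower first): Kowalski (891) before Takahashi (990).
Among Haddad, Greco and Eriksen, by date of rank (later first) (reversed rule for this group): Haddad and Greco (2005-10-01) before Eriksen (2002-02-27).
Haddad and Greco both have date of commissioning 2000-11-11, so the next rule applies.
Among Haddad and Greco, by lineal number (lower first): Haddad (363) before Greco (891).
Leclerc and Mbeki are each not a combat-command-badge holder, so the next rule applies.
Leclerc and Mbeki both have date of rank 1999-03-13, so the next rule applies.
Leclerc and Mbeki both have date of commissioning 1999-03-07, so the next rule applies.
Among Leclerc and Mbeki, by lineal number (lower first): Leclerc (184) before Mbeki (234).
Full order: Vance, Nguyen, Kowalski, Takahashi, Haddad, Greco, Eriksen, Leclerc, Mbeki.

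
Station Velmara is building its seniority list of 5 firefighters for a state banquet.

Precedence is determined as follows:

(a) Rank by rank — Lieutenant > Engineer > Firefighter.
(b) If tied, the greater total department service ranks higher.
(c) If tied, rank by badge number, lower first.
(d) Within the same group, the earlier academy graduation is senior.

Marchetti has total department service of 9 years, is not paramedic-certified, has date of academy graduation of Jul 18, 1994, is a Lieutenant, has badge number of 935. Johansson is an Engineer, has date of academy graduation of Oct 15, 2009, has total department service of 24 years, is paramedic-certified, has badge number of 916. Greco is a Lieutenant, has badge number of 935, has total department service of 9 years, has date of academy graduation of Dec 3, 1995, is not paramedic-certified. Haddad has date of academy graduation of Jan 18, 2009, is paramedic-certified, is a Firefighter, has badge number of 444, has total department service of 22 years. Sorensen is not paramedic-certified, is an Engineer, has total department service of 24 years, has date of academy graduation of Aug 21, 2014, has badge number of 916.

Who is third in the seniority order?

By rank: Marchetti and Greco (Lieutenant); then Johansson and Sorensen (Engineer); then Haddad (Firefighter).
Marchetti and Greco both have total department service 9 years, so the next rule applies.
Marchetti and Greco both have badge number 935, so the next rule applies.
Among Marchetti and Greco, by date of academy graduation (earlier first): Marchetti (Jul 18, 1994) before Greco (Dec 3, 1995).
Johansson and Sorensen both have total department service 24 years, so the next rule applies.
Johansson and Sorensen both have badge number 916, so the next rule applies.
Among Johansson and Sorensen, by date of academy graduation (earlier first): Johansson (Oct 15, 2009) before Sorensen (Aug 21, 2014).
Order: Marchetti, Greco, Johansson, Sorensen, Haddad.

Johansson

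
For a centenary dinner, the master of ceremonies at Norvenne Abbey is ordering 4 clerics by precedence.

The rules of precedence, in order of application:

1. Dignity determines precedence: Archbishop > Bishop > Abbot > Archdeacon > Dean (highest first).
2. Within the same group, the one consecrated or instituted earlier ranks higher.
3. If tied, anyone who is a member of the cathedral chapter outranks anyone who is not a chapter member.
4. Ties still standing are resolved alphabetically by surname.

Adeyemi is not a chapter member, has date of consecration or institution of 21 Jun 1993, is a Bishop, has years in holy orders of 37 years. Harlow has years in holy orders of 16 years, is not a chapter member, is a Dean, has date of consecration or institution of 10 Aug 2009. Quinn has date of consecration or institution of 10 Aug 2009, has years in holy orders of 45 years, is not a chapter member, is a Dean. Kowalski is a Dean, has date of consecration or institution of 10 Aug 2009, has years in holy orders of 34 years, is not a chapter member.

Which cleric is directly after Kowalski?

By dignity: Adeyemi (Bishop); then Harlow, Kowalski and Quinn (Dean).
Harlow, Kowalski and Quinn all have date of consecration or institution 10 Aug 2009, so the next rule applies.
Harlow, Kowalski and Quinn are each not a chapter member, so the next rule applies.
Among Harlow, Kowalski and Quinn, alphabetically by surname: Harlow before Kowalski before Quinn.
Order: Adeyemi, Harlow, Kowalski, Quinn.

Quinn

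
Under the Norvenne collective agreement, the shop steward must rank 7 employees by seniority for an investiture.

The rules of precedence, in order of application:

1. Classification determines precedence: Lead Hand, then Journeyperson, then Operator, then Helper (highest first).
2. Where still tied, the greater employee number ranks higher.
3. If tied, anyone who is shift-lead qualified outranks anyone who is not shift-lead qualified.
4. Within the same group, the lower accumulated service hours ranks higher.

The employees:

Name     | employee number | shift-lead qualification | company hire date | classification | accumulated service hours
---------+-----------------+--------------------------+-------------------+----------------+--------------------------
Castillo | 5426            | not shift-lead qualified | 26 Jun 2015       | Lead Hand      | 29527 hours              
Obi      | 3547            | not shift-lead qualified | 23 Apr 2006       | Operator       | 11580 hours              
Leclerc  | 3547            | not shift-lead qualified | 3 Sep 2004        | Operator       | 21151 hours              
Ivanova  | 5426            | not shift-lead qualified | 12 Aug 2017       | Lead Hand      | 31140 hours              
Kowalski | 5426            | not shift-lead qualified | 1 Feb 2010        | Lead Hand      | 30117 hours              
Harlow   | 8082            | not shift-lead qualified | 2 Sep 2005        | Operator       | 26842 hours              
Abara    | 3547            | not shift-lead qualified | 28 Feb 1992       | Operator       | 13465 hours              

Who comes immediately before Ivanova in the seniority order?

Kowalski

By classification: Castillo, Kowalski and Ivanova (Lead Hand); then Harlow, Obi, Abara and Leclerc (Operator).
Castillo, Kowalski and Ivanova all have employee number 5426, so the next rule applies.
Castillo, Kowalski and Ivanova are each not shift-lead qualified, so the next rule applies.
Among Castillo, Kowalski and Ivanova, by accumulated service hours (lower first): Castillo (29527 hours) before Kowalski (30117 hours) before Ivanova (31140 hours).
Among Harlow, Obi, Abara and Leclerc, by employee number (higher first): Harlow (8082) before Obi, Abara and Leclerc (3547).
Obi, Abara and Leclerc are each not shift-lead qualified, so the next rule applies.
Among Obi, Abara and Leclerc, by accumulated service hours (lower first): Obi (11580 hours) before Abara (13465 hours) before Leclerc (21151 hours).
Order: Castillo, Kowalski, Ivanova, Harlow, Obi, Abara, Leclerc.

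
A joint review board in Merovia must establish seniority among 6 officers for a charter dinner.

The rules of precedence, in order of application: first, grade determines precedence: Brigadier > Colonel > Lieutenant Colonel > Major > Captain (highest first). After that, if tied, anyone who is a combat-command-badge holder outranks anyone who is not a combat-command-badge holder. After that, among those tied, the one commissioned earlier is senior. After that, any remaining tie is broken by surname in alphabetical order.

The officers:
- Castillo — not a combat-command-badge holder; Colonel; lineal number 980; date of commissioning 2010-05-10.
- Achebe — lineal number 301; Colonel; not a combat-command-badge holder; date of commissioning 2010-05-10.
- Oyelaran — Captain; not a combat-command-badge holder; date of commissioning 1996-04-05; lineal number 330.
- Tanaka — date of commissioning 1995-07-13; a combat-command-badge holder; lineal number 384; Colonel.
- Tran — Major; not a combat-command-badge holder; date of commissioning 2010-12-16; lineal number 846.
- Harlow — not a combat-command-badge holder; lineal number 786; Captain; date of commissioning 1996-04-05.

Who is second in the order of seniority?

By grade: Tanaka, Achebe and Castillo (Colonel); then Tran (Major); then Harlow and Oyelaran (Captain).
Among Tanaka, Achebe and Castillo, a combat-command-badge holder before not a combat-command-badge holder: Tanaka (a combat-command-badge holder) before Achebe and Castillo (not a combat-command-badge holder).
Achebe and Castillo both have date of commissioning 2010-05-10, so the next rule applies.
Among Achebe and Castillo, alphabetically by surname: Achebe before Castillo.
Harlow and Oyelaran are each not a combat-command-badge holder, so the next rule applies.
Harlow and Oyelaran both have date of commissioning 1996-04-05, so the next rule applies.
Among Harlow and Oyelaran, alphabetically by surname: Harlow before Oyelaran.
Order: Tanaka, Achebe, Castillo, Tran, Harlow, Oyelaran.

Achebe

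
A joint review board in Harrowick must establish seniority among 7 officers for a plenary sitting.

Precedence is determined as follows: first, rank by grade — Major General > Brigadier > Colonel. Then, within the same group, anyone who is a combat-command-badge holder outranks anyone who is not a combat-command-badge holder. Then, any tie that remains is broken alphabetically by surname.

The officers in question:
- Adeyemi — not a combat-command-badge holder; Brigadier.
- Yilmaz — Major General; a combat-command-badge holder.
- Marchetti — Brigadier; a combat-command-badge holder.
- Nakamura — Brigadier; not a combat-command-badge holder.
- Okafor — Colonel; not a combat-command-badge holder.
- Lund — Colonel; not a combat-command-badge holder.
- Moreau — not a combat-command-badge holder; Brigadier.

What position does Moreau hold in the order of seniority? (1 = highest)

By grade: Yilmaz (Major General); then Marchetti, Adeyemi, Moreau and Nakamura (Brigadier); then Lund and Okafor (Colonel).
Among Marchetti, Adeyemi, Moreau and Nakamura, a combat-command-badge holder before not a combat-command-badge holder: Marchetti (a combat-command-badge holder) before Adeyemi, Moreau and Nakamura (not a combat-command-badge holder).
Among Adeyemi, Moreau and Nakamura, alphabetically by surname: Adeyemi before Moreau before Nakamura.
Lund and Okafor are each not a combat-command-badge holder, so the next rule applies.
Among Lund and Okafor, alphabetically by surname: Lund before Okafor.
Order: Yilmaz, Marchetti, Adeyemi, Moreau, Nakamura, Lund, Okafor. So position 4.

4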